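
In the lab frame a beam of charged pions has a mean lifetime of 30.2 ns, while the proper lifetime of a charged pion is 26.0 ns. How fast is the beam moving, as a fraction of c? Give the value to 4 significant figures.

β ≈ 0.5087

γ = Δt/τ₀ = 30.2/26.0 = 1.16154
β = √(1 − 1/γ²) = √(1 − 1/1.16154²) = 0.5087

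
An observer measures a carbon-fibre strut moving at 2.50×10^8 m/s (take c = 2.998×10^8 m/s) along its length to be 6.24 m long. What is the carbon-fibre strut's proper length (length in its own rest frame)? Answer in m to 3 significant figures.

L₀ ≈ 11.3 m

β = v/c = 2.50×10^8 / 2.998×10^8 = 0.83389
γ = 1/√(1 − 0.83389²) = 1.8118
L₀ = γL = 1.8118 × 6.24 = 11.3 m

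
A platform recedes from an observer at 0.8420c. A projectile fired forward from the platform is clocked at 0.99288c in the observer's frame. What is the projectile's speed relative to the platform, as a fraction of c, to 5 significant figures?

u' ≈ 0.92003c

Inverse velocity addition: u' = (u − v)/(1 − uv/c²)
= (0.99288 − 0.8420)/(1 − 0.99288×0.8420) = 0.15088/0.1639950 = 0.92003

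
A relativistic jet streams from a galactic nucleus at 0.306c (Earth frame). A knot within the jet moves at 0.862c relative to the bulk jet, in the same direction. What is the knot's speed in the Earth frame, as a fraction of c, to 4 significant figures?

u ≈ 0.9242c

Relativistic velocity addition: u = (u' + v)/(1 + u'v/c²)
= (0.862 + 0.306)/(1 + 0.862×0.306) = 1.168/1.26377 = 0.9242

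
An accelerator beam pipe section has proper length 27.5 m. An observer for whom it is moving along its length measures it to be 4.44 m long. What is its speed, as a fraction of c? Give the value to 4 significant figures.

γ = L₀/L = 27.5/4.44 = 6.19369
β = √(1 − 1/γ²) = 0.9869

β ≈ 0.9869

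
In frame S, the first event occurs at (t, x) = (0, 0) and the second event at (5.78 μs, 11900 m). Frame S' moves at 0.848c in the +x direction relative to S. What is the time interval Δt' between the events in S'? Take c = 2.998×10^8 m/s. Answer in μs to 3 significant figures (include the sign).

γ = 1/√(1 − 0.848²) = 1.8868
Δt' = γ(Δt − vΔx/c²) = 1.8868 × (5.78 μs − 0.848×11900 m / (2.998×10^8 m/s))
= 1.8868 × (-27.880 μs) = -52.6 μs

Δt' ≈ -52.6 μs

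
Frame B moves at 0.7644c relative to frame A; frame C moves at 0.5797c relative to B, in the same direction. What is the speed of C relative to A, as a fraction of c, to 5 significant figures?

Compose boost 2: (0.5797 + 0.7644)/(1 + 0.5797×0.7644) = 1.3441/1.443123 = 0.93138

u ≈ 0.93138c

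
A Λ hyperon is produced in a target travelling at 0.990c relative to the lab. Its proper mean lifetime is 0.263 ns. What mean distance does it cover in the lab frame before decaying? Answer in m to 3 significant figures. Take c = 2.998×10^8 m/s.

d ≈ 0.553 m

γ = 1/√(1 − 0.990²) = 7.0888
Dilated lifetime: Δt = γτ₀ = 7.0888 × 0.263 ns = 1.8644 ns
d = vΔt = 0.990c × 1.8644 ns = 2.9680×10^8 m/s × 1.8644×10^-9 s = 0.553 m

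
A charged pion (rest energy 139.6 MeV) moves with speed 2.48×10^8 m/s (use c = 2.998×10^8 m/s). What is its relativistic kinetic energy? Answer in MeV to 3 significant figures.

β = v/c = 2.48×10^8 / 2.998×10^8 = 0.82722
γ = 1/√(1 − 0.82722²) = 1.7797
K = (γ − 1)m₀c² = (1.7797 − 1) × 139.6 MeV = 0.77974 × 139.6 MeV = 109 MeV

K ≈ 109 MeV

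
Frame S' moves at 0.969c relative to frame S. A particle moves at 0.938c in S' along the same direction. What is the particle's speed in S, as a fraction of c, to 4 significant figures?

Relativistic velocity addition: u = (u' + v)/(1 + u'v/c²)
= (0.938 + 0.969)/(1 + 0.938×0.969) = 1.907/1.90892 = 0.9990

u ≈ 0.9990c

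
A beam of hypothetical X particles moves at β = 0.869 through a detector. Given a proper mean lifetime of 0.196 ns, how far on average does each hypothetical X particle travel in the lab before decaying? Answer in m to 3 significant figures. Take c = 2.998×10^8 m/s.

d ≈ 0.103 m

γ = 1/√(1 − 0.869²) = 2.0210
Dilated lifetime: Δt = γτ₀ = 2.0210 × 0.196 ns = 0.39611 ns
d = vΔt = 0.869c × 0.39611 ns = 2.6053×10^8 m/s × 3.9611×10^-10 s = 0.103 m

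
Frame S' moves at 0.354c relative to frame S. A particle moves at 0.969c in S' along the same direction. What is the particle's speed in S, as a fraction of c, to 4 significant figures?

u ≈ 0.9851c

Relativistic velocity addition: u = (u' + v)/(1 + u'v/c²)
= (0.969 + 0.354)/(1 + 0.969×0.354) = 1.323/1.34303 = 0.9851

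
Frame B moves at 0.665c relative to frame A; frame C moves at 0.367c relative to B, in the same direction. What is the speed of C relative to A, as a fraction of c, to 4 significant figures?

Compose boost 2: (0.367 + 0.665)/(1 + 0.367×0.665) = 1.032/1.24405 = 0.8295

u ≈ 0.8295c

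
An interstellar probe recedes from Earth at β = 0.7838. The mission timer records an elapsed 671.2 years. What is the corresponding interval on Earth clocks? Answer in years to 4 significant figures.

γ = 1/√(1 − 0.7838²) = 1.61027
Time dilation: Δt = γτ₀ = 1.61027 × 671.2 years = 1081 years

Δt ≈ 1081 years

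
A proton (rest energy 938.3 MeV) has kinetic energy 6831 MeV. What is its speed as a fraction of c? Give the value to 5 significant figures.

γ = 1 + K/(m₀c²) = 1 + 6831/938.3 = 8.280188
β = √(1 − 1/γ²) = 0.99268

β ≈ 0.99268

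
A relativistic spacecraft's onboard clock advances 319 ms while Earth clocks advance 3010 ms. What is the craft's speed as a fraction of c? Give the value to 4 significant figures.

γ = Δt/τ₀ = 3010/319 = 9.43574
β = √(1 − 1/γ²) = √(1 − 1/9.43574²) = 0.9944

β ≈ 0.9944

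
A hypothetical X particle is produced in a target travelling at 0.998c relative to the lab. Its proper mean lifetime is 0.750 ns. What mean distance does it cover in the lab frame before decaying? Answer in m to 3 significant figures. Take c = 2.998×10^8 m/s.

d ≈ 3.55 m

γ = 1/√(1 − 0.998²) = 15.819
Dilated lifetime: Δt = γτ₀ = 15.819 × 0.750 ns = 11.864 ns
d = vΔt = 0.998c × 11.864 ns = 2.9920×10^8 m/s × 1.1864×10^-8 s = 3.55 m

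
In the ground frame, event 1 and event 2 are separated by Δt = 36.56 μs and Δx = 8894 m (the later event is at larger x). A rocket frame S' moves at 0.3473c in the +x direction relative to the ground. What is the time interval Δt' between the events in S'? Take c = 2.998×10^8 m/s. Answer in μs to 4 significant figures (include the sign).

γ = 1/√(1 − 0.3473²) = 1.06638
Δt' = γ(Δt − vΔx/c²) = 1.06638 × (36.56 μs − 0.3473×8894 m / (2.998×10^8 m/s))
= 1.06638 × (26.2568 μs) = 28.00 μs

Δt' ≈ 28.00 μs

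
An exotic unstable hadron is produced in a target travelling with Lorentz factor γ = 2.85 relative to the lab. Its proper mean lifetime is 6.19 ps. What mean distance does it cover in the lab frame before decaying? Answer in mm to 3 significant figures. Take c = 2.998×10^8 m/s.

d ≈ 4.95 mm

β = √(1 − 1/γ²) = √(1 − 1/2.85²) = 0.93642
Dilated lifetime: Δt = γτ₀ = 2.85 × 6.19 ps = 17.642 ps
d = vΔt = 0.93642c × 17.642 ps = 2.8074×10^8 m/s × 1.7641×10^-11 s = 4.95 mm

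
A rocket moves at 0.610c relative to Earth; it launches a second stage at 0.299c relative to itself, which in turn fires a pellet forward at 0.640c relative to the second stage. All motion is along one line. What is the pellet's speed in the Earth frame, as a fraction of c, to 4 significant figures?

u ≈ 0.9442c

Compose boost 2: (0.299 + 0.610)/(1 + 0.299×0.610) = 0.9090/1.18239 = 0.768782
Compose boost 3: (0.640 + 0.768782)/(1 + 0.640×0.768782) = 1.40878/1.49202 = 0.9442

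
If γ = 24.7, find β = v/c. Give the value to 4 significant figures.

β = √(1 − 1/γ²) = √(1 − 1/24.7²) = √(0.998361) = 0.9992

β ≈ 0.9992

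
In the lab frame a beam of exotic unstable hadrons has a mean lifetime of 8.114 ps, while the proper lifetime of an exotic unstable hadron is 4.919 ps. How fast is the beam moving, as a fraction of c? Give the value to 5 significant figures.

γ = Δt/τ₀ = 8.114/4.919 = 1.649522
β = √(1 − 1/γ²) = √(1 − 1/1.649522²) = 0.79528

β ≈ 0.79528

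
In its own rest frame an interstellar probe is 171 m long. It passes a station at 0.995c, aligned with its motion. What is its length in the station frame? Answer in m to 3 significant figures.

γ = 1/√(1 − 0.995²) = 10.013
Length contraction: L = L₀/γ = 171/10.013 = 17.1 m

L ≈ 17.1 m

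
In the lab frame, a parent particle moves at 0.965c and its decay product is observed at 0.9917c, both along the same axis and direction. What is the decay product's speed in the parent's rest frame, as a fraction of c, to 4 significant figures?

u' ≈ 0.6208c

Inverse velocity addition: u' = (u − v)/(1 − uv/c²)
= (0.9917 − 0.965)/(1 − 0.9917×0.965) = 0.02670/0.0430095 = 0.6208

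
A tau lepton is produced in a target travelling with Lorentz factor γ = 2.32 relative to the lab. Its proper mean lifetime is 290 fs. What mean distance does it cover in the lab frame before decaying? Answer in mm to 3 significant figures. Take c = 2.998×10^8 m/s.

d ≈ 0.182 mm

β = √(1 − 1/γ²) = √(1 − 1/2.32²) = 0.90234
Dilated lifetime: Δt = γτ₀ = 2.32 × 290 fs = 672.80 fs
d = vΔt = 0.90234c × 672.80 fs = 2.7052×10^8 m/s × 6.7280×10^-13 s = 0.182 mm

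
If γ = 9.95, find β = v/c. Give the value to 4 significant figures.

β ≈ 0.9949

β = √(1 − 1/γ²) = √(1 − 1/9.95²) = √(0.989899) = 0.9949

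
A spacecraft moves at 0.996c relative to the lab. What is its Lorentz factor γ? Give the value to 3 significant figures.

γ ≈ 11.2

γ = 1/√(1 − β²) = 1/√(1 − 0.996²) = 1/√(0.0079840) = 11.2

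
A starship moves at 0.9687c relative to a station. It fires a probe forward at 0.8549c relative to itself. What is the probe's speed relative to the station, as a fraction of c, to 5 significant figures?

u ≈ 0.99752c

Relativistic velocity addition: u = (u' + v)/(1 + u'v/c²)
= (0.8549 + 0.9687)/(1 + 0.8549×0.9687) = 1.8236/1.828142 = 0.99752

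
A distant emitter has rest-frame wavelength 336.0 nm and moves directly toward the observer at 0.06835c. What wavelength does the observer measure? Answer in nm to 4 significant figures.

Relativistic Doppler: λ_obs = λ_src √((1−β)/(1+β))
= 336.0 × √(0.931650/1.06835) = 336.0 × 0.933834 = 313.8 nm

λ_obs ≈ 313.8 nm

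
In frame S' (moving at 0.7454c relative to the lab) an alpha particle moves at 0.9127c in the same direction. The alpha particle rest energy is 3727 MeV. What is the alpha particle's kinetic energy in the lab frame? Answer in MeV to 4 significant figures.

K ≈ 19260 MeV

u_lab = (0.9127 + 0.7454)/(1 + 0.9127×0.7454) = 0.9867725
γ = 1/√(1 − 0.9867725²) = 6.16860
K = (γ − 1)m₀c² = (6.16860 − 1) × 3727 = 5.16860 × 3727 = 19260 MeV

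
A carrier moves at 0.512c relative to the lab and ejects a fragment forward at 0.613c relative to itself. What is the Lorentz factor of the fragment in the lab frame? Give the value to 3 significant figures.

γ ≈ 1.94

u_lab = (0.613 + 0.512)/(1 + 0.613×0.512) = 1.125/1.31386 = 0.856258
γ = 1/√(1 − 0.856258²) = 1.94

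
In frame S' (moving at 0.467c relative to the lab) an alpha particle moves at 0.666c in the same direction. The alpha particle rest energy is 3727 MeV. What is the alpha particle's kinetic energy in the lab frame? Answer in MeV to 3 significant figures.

K ≈ 3680 MeV

u_lab = (0.666 + 0.467)/(1 + 0.666×0.467) = 0.864211
γ = 1/√(1 − 0.864211²) = 1.9876
K = (γ − 1)m₀c² = (1.9876 − 1) × 3727 = 0.98756 × 3727 = 3680 MeV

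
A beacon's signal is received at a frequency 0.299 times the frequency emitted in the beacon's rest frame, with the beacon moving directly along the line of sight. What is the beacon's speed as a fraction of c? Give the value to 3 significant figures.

β ≈ 0.836

f_obs/f_src = √((1−β)/(1+β)) = 0.299  ⇒  (1−β)/(1+β) = 0.089401
β = |1 − D²|/(1 + D²) = |1 − 0.089401|/(1 + 0.089401) = 0.836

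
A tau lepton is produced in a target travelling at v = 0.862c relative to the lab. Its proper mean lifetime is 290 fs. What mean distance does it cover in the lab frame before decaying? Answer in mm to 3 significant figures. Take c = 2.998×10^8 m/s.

γ = 1/√(1 − 0.862²) = 1.9727
Dilated lifetime: Δt = γτ₀ = 1.9727 × 290 fs = 572.10 fs
d = vΔt = 0.862c × 572.10 fs = 2.5843×10^8 m/s × 5.7210×10^-13 s = 0.148 mm

d ≈ 0.148 mm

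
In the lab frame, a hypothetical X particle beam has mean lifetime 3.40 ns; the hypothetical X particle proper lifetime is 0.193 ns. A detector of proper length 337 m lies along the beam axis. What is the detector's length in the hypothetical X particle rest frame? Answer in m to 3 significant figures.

Time dilation ⇒ γ = Δt/τ₀ = 3.40/0.193 = 17.617
Length contraction: L = L₀/γ = 337/17.617 = 19.1 m

L ≈ 19.1 m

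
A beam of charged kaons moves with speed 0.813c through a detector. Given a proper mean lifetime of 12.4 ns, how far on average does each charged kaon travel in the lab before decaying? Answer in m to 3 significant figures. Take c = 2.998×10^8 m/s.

γ = 1/√(1 − 0.813²) = 1.7174
Dilated lifetime: Δt = γτ₀ = 1.7174 × 12.4 ns = 21.296 ns
d = vΔt = 0.813c × 21.296 ns = 2.4374×10^8 m/s × 2.1296×10^-8 s = 5.19 m

d ≈ 5.19 m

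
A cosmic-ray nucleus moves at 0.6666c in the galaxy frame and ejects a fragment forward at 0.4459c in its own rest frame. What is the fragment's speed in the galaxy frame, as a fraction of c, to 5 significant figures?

u ≈ 0.85759c

Compose boost 2: (0.4459 + 0.6666)/(1 + 0.4459×0.6666) = 1.1125/1.297237 = 0.85759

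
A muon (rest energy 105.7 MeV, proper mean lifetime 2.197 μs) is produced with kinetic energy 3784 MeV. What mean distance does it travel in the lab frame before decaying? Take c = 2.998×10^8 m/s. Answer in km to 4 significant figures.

d ≈ 24.23 km

γ = 1 + K/(m₀c²) = 1 + 3784/105.7 = 36.7994
β = √(1 − 1/γ²) = 0.999631
Dilated lifetime: γτ₀ = 36.7994 × 2.197 μs = 80.8484 μs
d = βc·γτ₀ = 0.999631 × (2.998×10^8 m/s) × 8.08484×10^-5 s = 24.23 km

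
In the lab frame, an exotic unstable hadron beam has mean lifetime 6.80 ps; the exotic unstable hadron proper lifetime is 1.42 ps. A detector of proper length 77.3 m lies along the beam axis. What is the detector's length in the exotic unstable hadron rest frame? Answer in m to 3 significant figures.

L ≈ 16.1 m

Time dilation ⇒ γ = Δt/τ₀ = 6.80/1.42 = 4.7887
Length contraction: L = L₀/γ = 77.3/4.7887 = 16.1 m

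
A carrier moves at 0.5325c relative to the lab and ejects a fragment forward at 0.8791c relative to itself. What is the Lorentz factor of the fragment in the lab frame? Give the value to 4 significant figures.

γ ≈ 3.639

u_lab = (0.8791 + 0.5325)/(1 + 0.8791×0.5325) = 1.4116/1.468121 = 0.9615013
γ = 1/√(1 − 0.9615013²) = 3.639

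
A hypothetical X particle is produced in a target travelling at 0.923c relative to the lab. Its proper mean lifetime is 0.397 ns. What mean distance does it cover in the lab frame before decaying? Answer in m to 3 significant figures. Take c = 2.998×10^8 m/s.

γ = 1/√(1 − 0.923²) = 2.5988
Dilated lifetime: Δt = γτ₀ = 2.5988 × 0.397 ns = 1.0317 ns
d = vΔt = 0.923c × 1.0317 ns = 2.7672×10^8 m/s × 1.0317×10^-9 s = 0.285 m

d ≈ 0.285 m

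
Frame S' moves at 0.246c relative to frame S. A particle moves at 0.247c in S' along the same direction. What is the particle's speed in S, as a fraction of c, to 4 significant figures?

Relativistic velocity addition: u = (u' + v)/(1 + u'v/c²)
= (0.247 + 0.246)/(1 + 0.247×0.246) = 0.4930/1.06076 = 0.4648

u ≈ 0.4648c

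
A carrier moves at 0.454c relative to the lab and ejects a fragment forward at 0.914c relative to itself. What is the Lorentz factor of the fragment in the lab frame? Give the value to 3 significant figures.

u_lab = (0.914 + 0.454)/(1 + 0.914×0.454) = 1.368/1.41496 = 0.966815
γ = 1/√(1 − 0.966815²) = 3.91

γ ≈ 3.91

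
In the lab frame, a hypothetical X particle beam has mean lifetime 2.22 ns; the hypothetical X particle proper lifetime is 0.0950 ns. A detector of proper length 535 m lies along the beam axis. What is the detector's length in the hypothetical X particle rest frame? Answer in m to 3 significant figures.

L ≈ 22.9 m

Time dilation ⇒ γ = Δt/τ₀ = 2.22/0.0950 = 23.368
Length contraction: L = L₀/γ = 535/23.368 = 22.9 m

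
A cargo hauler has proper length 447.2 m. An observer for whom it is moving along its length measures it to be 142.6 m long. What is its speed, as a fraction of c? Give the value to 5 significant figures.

β ≈ 0.94780

γ = L₀/L = 447.2/142.6 = 3.136045
β = √(1 − 1/γ²) = 0.94780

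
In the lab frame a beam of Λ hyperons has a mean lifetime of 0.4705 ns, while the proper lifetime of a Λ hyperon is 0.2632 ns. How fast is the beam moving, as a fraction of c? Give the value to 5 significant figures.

β ≈ 0.82889

γ = Δt/τ₀ = 0.4705/0.2632 = 1.787614
β = √(1 − 1/γ²) = √(1 − 1/1.787614²) = 0.82889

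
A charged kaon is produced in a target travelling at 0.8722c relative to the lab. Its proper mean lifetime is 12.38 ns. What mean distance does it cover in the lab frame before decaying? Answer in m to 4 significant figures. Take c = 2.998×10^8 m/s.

d ≈ 6.618 m

γ = 1/√(1 − 0.8722²) = 2.04437
Dilated lifetime: Δt = γτ₀ = 2.04437 × 12.38 ns = 25.3092 ns
d = vΔt = 0.8722c × 25.3092 ns = 2.61486×10^8 m/s × 2.53092×10^-8 s = 6.618 m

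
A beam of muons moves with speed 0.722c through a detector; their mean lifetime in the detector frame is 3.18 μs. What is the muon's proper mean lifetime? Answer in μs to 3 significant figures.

γ = 1/√(1 − 0.722²) = 1.4453
Proper time: τ₀ = Δt/γ = 3.18/1.4453 = 2.20 μs

τ₀ ≈ 2.20 μs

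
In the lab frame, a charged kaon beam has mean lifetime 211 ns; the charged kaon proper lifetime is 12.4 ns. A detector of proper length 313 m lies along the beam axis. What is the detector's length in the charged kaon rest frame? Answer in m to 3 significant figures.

L ≈ 18.4 m

Time dilation ⇒ γ = Δt/τ₀ = 211/12.4 = 17.016
Length contraction: L = L₀/γ = 313/17.016 = 18.4 m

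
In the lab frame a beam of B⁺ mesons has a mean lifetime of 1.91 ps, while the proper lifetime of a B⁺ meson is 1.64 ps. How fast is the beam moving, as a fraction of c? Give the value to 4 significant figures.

γ = Δt/τ₀ = 1.91/1.64 = 1.16463
β = √(1 − 1/γ²) = √(1 − 1/1.16463²) = 0.5126

β ≈ 0.5126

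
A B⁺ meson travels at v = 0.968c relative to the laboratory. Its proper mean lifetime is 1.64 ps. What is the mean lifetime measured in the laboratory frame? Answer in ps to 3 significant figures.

Δt ≈ 6.54 ps

γ = 1/√(1 − 0.968²) = 3.9849
Time dilation: Δt = γτ₀ = 3.9849 × 1.64 ps = 6.54 ps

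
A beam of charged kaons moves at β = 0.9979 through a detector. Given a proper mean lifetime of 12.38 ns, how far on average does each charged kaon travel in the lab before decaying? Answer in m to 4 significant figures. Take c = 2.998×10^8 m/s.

d ≈ 57.18 m

γ = 1/√(1 − 0.9979²) = 15.4384
Dilated lifetime: Δt = γτ₀ = 15.4384 × 12.38 ns = 191.128 ns
d = vΔt = 0.9979c × 191.128 ns = 2.99170×10^8 m/s × 1.91128×10^-7 s = 57.18 m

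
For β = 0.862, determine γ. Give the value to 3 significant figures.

γ ≈ 1.97

γ = 1/√(1 − β²) = 1/√(1 − 0.862²) = 1/√(0.25696) = 1.97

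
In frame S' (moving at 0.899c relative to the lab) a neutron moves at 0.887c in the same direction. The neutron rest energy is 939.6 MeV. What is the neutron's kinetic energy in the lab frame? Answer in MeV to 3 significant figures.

u_lab = (0.887 + 0.899)/(1 + 0.887×0.899) = 0.993650
γ = 1/√(1 − 0.993650²) = 8.8879
K = (γ − 1)m₀c² = (8.8879 − 1) × 939.6 = 7.8879 × 939.6 = 7410 MeV

K ≈ 7410 MeV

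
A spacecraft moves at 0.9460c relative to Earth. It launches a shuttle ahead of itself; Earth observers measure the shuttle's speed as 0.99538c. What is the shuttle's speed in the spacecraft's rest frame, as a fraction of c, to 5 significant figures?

Inverse velocity addition: u' = (u − v)/(1 − uv/c²)
= (0.99538 − 0.9460)/(1 − 0.99538×0.9460) = 0.049380/0.05837052 = 0.84597

u' ≈ 0.84597c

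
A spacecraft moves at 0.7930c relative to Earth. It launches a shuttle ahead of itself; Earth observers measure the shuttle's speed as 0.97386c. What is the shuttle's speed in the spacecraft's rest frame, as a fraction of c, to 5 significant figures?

Inverse velocity addition: u' = (u − v)/(1 − uv/c²)
= (0.97386 − 0.7930)/(1 − 0.97386×0.7930) = 0.18086/0.2277290 = 0.79419

u' ≈ 0.79419c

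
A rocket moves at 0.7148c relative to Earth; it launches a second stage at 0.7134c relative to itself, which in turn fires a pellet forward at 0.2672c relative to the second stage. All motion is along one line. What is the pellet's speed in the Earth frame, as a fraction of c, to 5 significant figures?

Compose boost 2: (0.7134 + 0.7148)/(1 + 0.7134×0.7148) = 1.4282/1.509938 = 0.9458665
Compose boost 3: (0.2672 + 0.9458665)/(1 + 0.2672×0.9458665) = 1.213066/1.252736 = 0.96833

u ≈ 0.96833c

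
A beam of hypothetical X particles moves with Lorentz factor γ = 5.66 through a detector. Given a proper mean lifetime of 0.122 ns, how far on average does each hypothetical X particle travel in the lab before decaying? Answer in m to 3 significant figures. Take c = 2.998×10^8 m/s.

d ≈ 0.204 m

β = √(1 − 1/γ²) = √(1 − 1/5.66²) = 0.98427
Dilated lifetime: Δt = γτ₀ = 5.66 × 0.122 ns = 0.69052 ns
d = vΔt = 0.98427c × 0.69052 ns = 2.9508×10^8 m/s × 6.9052×10^-10 s = 0.204 m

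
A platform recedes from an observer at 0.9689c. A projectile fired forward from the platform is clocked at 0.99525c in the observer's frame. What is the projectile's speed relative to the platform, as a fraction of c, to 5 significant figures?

Inverse velocity addition: u' = (u − v)/(1 − uv/c²)
= (0.99525 − 0.9689)/(1 − 0.99525×0.9689) = 0.026350/0.03570228 = 0.73805

u' ≈ 0.73805c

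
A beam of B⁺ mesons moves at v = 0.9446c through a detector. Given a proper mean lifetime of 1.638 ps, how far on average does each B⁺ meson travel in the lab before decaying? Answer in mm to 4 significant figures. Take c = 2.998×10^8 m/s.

γ = 1/√(1 − 0.9446²) = 3.04670
Dilated lifetime: Δt = γτ₀ = 3.04670 × 1.638 ps = 4.99050 ps
d = vΔt = 0.9446c × 4.99050 ps = 2.83191×10^8 m/s × 4.99050×10^-12 s = 1.413 mm

d ≈ 1.413 mm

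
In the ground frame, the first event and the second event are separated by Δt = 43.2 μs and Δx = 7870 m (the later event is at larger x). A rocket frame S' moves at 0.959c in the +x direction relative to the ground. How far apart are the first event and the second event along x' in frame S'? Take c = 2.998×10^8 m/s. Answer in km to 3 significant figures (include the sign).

γ = 1/√(1 − 0.959²) = 3.5285
Δx' = γ(Δx − vΔt) = 3.5285 × (7870 m − 0.959×(2.998×10^8 m/s)×43.2×10^-6 s)
= 3.5285 × (-4550.4 m) = -16.1 km

Δx' ≈ -16.1 km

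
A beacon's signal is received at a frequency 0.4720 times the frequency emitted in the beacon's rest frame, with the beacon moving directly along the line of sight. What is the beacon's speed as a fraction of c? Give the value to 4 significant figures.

β ≈ 0.6356

f_obs/f_src = √((1−β)/(1+β)) = 0.4720  ⇒  (1−β)/(1+β) = 0.222784
β = |1 − D²|/(1 + D²) = |1 − 0.222784|/(1 + 0.222784) = 0.6356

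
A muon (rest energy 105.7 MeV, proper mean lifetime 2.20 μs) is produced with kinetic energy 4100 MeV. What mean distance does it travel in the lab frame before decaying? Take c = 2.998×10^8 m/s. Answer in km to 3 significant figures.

γ = 1 + K/(m₀c²) = 1 + 4100/105.7 = 39.789
β = √(1 − 1/γ²) = 0.99968
Dilated lifetime: γτ₀ = 39.789 × 2.20 μs = 87.536 μs
d = βc·γτ₀ = 0.99968 × (2.998×10^8 m/s) × 8.7536×10^-5 s = 26.2 km

d ≈ 26.2 km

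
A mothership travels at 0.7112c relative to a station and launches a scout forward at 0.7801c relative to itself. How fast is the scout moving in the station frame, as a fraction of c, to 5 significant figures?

Compose boost 2: (0.7801 + 0.7112)/(1 + 0.7801×0.7112) = 1.4913/1.554807 = 0.95915

u ≈ 0.95915c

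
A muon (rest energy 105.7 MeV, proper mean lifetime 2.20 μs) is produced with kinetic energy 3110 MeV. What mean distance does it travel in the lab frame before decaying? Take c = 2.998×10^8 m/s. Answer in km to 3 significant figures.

d ≈ 20.1 km

γ = 1 + K/(m₀c²) = 1 + 3110/105.7 = 30.423
β = √(1 − 1/γ²) = 0.99946
Dilated lifetime: γτ₀ = 30.423 × 2.20 μs = 66.930 μs
d = βc·γτ₀ = 0.99946 × (2.998×10^8 m/s) × 6.6930×10^-5 s = 20.1 km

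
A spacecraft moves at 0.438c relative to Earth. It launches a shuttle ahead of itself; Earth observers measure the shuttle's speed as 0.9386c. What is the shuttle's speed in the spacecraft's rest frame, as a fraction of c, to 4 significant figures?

Inverse velocity addition: u' = (u − v)/(1 − uv/c²)
= (0.9386 − 0.438)/(1 − 0.9386×0.438) = 0.5006/0.588893 = 0.8501

u' ≈ 0.8501c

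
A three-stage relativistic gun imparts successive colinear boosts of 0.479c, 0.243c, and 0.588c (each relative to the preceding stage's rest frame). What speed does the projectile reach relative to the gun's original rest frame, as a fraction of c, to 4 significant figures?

Compose boost 2: (0.243 + 0.479)/(1 + 0.243×0.479) = 0.7220/1.11640 = 0.646723
Compose boost 3: (0.588 + 0.646723)/(1 + 0.588×0.646723) = 1.23472/1.38027 = 0.8945

u ≈ 0.8945c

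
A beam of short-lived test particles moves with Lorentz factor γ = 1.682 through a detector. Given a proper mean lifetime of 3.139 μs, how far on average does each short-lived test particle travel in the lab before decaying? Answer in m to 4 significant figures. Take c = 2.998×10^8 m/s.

d ≈ 1273 m

β = √(1 − 1/γ²) = √(1 − 1/1.682²) = 0.804073
Dilated lifetime: Δt = γτ₀ = 1.682 × 3.139 μs = 5.27980 μs
d = vΔt = 0.804073c × 5.27980 μs = 2.41061×10^8 m/s × 5.27980×10^-6 s = 1273 m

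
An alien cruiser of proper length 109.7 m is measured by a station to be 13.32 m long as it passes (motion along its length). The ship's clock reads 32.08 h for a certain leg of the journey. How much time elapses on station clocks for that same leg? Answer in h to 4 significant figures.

Length contraction ⇒ γ = L₀/L = 109.7/13.32 = 8.23574
Time dilation: Δt = γτ₀ = 8.23574 × 32.08 h = 264.2 h

Δt ≈ 264.2 h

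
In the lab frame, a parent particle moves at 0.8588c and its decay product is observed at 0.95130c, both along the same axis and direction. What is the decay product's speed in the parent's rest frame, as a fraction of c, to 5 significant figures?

Inverse velocity addition: u' = (u − v)/(1 − uv/c²)
= (0.95130 − 0.8588)/(1 − 0.95130×0.8588) = 0.092500/0.1830236 = 0.50540

u' ≈ 0.50540c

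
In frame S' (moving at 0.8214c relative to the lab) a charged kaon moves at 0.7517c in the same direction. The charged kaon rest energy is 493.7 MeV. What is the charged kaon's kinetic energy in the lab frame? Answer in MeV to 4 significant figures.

u_lab = (0.7517 + 0.8214)/(1 + 0.7517×0.8214) = 0.9725825
γ = 1/√(1 − 0.9725825²) = 4.30000
K = (γ − 1)m₀c² = (4.30000 − 1) × 493.7 = 3.30000 × 493.7 = 1629 MeV

K ≈ 1629 MeV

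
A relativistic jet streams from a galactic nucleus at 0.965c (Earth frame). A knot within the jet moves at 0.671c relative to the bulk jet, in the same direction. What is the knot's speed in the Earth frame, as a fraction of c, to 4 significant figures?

Relativistic velocity addition: u = (u' + v)/(1 + u'v/c²)
= (0.671 + 0.965)/(1 + 0.671×0.965) = 1.636/1.64752 = 0.9930

u ≈ 0.9930c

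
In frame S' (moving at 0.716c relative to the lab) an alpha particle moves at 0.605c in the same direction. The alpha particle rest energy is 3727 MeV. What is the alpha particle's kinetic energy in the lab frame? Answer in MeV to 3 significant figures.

u_lab = (0.605 + 0.716)/(1 + 0.605×0.716) = 0.921727
γ = 1/√(1 − 0.921727²) = 2.5784
K = (γ − 1)m₀c² = (2.5784 − 1) × 3727 = 1.5784 × 3727 = 5880 MeV

K ≈ 5880 MeV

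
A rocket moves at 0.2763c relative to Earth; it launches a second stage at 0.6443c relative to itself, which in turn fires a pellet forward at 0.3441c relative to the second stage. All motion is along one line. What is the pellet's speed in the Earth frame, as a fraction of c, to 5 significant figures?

u ≈ 0.88705c

Compose boost 2: (0.6443 + 0.2763)/(1 + 0.6443×0.2763) = 0.92060/1.178020 = 0.7814807
Compose boost 3: (0.3441 + 0.7814807)/(1 + 0.3441×0.7814807) = 1.125581/1.268908 = 0.88705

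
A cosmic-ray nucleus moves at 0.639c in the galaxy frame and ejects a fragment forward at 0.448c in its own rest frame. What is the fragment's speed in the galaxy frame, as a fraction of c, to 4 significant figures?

u ≈ 0.8451c

Compose boost 2: (0.448 + 0.639)/(1 + 0.448×0.639) = 1.087/1.28627 = 0.8451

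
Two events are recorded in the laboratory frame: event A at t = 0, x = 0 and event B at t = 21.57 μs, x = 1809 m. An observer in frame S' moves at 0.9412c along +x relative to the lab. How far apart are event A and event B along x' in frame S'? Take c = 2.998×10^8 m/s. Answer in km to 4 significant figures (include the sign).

Δx' ≈ -12.66 km

γ = 1/√(1 − 0.9412²) = 2.95989
Δx' = γ(Δx − vΔt) = 2.95989 × (1809 m − 0.9412×(2.998×10^8 m/s)×21.57×10^-6 s)
= 2.95989 × (-4277.44 m) = -12.66 km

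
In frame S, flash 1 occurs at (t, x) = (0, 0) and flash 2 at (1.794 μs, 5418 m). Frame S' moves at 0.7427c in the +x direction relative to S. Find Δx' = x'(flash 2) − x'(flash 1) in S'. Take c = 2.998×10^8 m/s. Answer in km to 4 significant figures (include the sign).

Δx' ≈ 7.495 km

γ = 1/√(1 − 0.7427²) = 1.49337
Δx' = γ(Δx − vΔt) = 1.49337 × (5418 m − 0.7427×(2.998×10^8 m/s)×1.794×10^-6 s)
= 1.49337 × (5018.55 m) = 7.495 km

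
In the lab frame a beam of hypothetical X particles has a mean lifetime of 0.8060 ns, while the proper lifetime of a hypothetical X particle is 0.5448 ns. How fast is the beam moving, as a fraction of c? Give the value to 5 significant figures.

β ≈ 0.73697

γ = Δt/τ₀ = 0.8060/0.5448 = 1.479442
β = √(1 − 1/γ²) = √(1 − 1/1.479442²) = 0.73697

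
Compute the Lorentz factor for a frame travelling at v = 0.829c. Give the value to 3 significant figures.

γ ≈ 1.79

γ = 1/√(1 − β²) = 1/√(1 − 0.829²) = 1/√(0.31276) = 1.79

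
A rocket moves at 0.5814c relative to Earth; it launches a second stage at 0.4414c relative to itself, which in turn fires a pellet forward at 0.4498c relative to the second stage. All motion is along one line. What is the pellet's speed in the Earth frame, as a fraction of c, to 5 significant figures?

Compose boost 2: (0.4414 + 0.5814)/(1 + 0.4414×0.5814) = 1.0228/1.256630 = 0.8139230
Compose boost 3: (0.4498 + 0.8139230)/(1 + 0.4498×0.8139230) = 1.263723/1.366103 = 0.92506

u ≈ 0.92506c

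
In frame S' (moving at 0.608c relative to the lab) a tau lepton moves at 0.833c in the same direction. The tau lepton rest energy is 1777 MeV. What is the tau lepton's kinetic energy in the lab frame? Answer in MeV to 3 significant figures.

u_lab = (0.833 + 0.608)/(1 + 0.833×0.608) = 0.956545
γ = 1/√(1 − 0.956545²) = 3.4295
K = (γ − 1)m₀c² = (3.4295 − 1) × 1777 = 2.4295 × 1777 = 4320 MeV

K ≈ 4320 MeV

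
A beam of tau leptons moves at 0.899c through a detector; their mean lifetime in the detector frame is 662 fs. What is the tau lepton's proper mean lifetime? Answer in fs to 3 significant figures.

γ = 1/√(1 − 0.899²) = 2.2834
Proper time: τ₀ = Δt/γ = 662/2.2834 = 290 fs

τ₀ ≈ 290 fs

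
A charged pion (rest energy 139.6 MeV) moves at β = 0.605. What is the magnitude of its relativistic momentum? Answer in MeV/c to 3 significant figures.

p ≈ 106 MeV/c

γ = 1/√(1 − 0.605²) = 1.2559
p = γβm₀c = 1.2559 × 0.605 × 139.6 MeV/c = 106 MeV/c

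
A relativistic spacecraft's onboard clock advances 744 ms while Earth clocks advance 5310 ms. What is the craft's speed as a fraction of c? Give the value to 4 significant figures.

β ≈ 0.9901

γ = Δt/τ₀ = 5310/744 = 7.13710
β = √(1 − 1/γ²) = √(1 − 1/7.13710²) = 0.9901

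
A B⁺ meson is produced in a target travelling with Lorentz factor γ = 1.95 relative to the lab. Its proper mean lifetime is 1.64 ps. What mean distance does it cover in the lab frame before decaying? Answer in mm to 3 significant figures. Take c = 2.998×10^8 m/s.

d ≈ 0.823 mm

β = √(1 − 1/γ²) = √(1 − 1/1.95²) = 0.85850
Dilated lifetime: Δt = γτ₀ = 1.95 × 1.64 ps = 3.1980 ps
d = vΔt = 0.85850c × 3.1980 ps = 2.5738×10^8 m/s × 3.1980×10^-12 s = 0.823 mm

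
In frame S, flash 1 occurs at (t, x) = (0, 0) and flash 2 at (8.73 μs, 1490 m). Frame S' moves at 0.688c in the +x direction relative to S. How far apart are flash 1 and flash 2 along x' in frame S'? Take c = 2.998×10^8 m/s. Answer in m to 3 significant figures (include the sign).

γ = 1/√(1 − 0.688²) = 1.3780
Δx' = γ(Δx − vΔt) = 1.3780 × (1490 m − 0.688×(2.998×10^8 m/s)×8.73×10^-6 s)
= 1.3780 × (-310.67 m) = -428 m

Δx' ≈ -428 m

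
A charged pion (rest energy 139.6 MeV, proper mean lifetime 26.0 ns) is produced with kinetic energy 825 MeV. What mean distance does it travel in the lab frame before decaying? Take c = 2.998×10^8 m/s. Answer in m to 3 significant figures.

d ≈ 53.3 m

γ = 1 + K/(m₀c²) = 1 + 825/139.6 = 6.9097
β = √(1 − 1/γ²) = 0.98947
Dilated lifetime: γτ₀ = 6.9097 × 26.0 ns = 179.65 ns
d = βc·γτ₀ = 0.98947 × (2.998×10^8 m/s) × 1.7965×10^-7 s = 53.3 m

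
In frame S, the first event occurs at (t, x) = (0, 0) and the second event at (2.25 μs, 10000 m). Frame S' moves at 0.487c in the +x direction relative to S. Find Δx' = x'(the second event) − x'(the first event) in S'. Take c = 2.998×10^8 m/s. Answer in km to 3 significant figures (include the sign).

Δx' ≈ 11.1 km

γ = 1/√(1 − 0.487²) = 1.1449
Δx' = γ(Δx − vΔt) = 1.1449 × (10000 m − 0.487×(2.998×10^8 m/s)×2.25×10^-6 s)
= 1.1449 × (9671.5 m) = 11.1 km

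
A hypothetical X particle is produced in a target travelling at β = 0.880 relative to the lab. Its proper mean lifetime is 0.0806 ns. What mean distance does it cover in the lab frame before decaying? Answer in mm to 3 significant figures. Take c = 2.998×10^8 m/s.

γ = 1/√(1 − 0.880²) = 2.1054
Dilated lifetime: Δt = γτ₀ = 2.1054 × 0.0806 ns = 0.16969 ns
d = vΔt = 0.880c × 0.16969 ns = 2.6382×10^8 m/s × 1.6969×10^-10 s = 44.8 mm

d ≈ 44.8 mm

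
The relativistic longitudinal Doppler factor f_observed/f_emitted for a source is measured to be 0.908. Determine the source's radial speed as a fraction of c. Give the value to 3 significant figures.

f_obs/f_src = √((1−β)/(1+β)) = 0.908  ⇒  (1−β)/(1+β) = 0.82446
β = |1 − D²|/(1 + D²) = |1 − 0.82446|/(1 + 0.82446) = 0.0962

β ≈ 0.0962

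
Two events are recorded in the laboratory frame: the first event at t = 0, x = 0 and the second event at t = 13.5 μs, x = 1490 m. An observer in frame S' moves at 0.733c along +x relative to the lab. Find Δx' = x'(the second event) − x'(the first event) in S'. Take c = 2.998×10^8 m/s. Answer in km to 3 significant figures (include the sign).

γ = 1/√(1 − 0.733²) = 1.4701
Δx' = γ(Δx − vΔt) = 1.4701 × (1490 m − 0.733×(2.998×10^8 m/s)×13.5×10^-6 s)
= 1.4701 × (-1476.7 m) = -2.17 km

Δx' ≈ -2.17 km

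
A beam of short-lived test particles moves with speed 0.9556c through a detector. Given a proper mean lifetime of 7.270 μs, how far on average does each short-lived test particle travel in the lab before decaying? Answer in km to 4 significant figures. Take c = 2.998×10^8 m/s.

γ = 1/√(1 − 0.9556²) = 3.39366
Dilated lifetime: Δt = γτ₀ = 3.39366 × 7.270 μs = 24.6719 μs
d = vΔt = 0.9556c × 24.6719 μs = 2.86489×10^8 m/s × 2.46719×10^-5 s = 7.068 km

d ≈ 7.068 km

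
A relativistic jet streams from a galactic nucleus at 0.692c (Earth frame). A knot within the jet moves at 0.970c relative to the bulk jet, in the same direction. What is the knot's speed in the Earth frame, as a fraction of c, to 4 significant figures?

Relativistic velocity addition: u = (u' + v)/(1 + u'v/c²)
= (0.970 + 0.692)/(1 + 0.970×0.692) = 1.662/1.67124 = 0.9945

u ≈ 0.9945c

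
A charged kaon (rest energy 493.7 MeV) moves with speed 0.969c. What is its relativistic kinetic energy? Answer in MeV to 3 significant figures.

K ≈ 1500 MeV

γ = 1/√(1 − 0.969²) = 4.0476
K = (γ − 1)m₀c² = (4.0476 − 1) × 493.7 MeV = 3.0476 × 493.7 MeV = 1500 MeV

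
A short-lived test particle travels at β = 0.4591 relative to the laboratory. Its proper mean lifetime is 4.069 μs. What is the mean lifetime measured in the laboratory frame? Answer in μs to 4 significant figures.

Δt ≈ 4.580 μs

γ = 1/√(1 − 0.4591²) = 1.12564
Time dilation: Δt = γτ₀ = 1.12564 × 4.069 μs = 4.580 μs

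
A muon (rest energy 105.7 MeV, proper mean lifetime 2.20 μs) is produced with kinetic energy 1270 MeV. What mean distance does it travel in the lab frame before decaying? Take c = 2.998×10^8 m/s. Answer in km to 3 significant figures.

d ≈ 8.56 km

γ = 1 + K/(m₀c²) = 1 + 1270/105.7 = 13.015
β = √(1 − 1/γ²) = 0.99704
Dilated lifetime: γτ₀ = 13.015 × 2.20 μs = 28.633 μs
d = βc·γτ₀ = 0.99704 × (2.998×10^8 m/s) × 2.8633×10^-5 s = 8.56 km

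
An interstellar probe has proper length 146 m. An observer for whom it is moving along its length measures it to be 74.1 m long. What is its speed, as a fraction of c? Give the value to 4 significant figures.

γ = L₀/L = 146/74.1 = 1.97031
β = √(1 − 1/γ²) = 0.8616

β ≈ 0.8616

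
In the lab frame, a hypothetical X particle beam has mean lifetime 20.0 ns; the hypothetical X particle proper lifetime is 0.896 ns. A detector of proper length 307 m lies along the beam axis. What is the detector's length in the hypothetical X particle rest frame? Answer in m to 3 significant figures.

L ≈ 13.8 m

Time dilation ⇒ γ = Δt/τ₀ = 20.0/0.896 = 22.321
Length contraction: L = L₀/γ = 307/22.321 = 13.8 m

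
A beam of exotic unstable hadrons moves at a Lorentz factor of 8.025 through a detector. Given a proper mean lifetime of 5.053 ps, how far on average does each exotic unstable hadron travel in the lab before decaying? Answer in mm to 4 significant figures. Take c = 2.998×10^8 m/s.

β = √(1 − 1/γ²) = √(1 − 1/8.025²) = 0.992206
Dilated lifetime: Δt = γτ₀ = 8.025 × 5.053 ps = 40.5503 ps
d = vΔt = 0.992206c × 40.5503 ps = 2.97463×10^8 m/s × 4.05503×10^-11 s = 12.06 mm

d ≈ 12.06 mm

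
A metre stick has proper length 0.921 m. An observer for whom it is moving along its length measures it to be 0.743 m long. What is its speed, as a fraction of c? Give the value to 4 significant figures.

γ = L₀/L = 0.921/0.743 = 1.23957
β = √(1 − 1/γ²) = 0.5909

β ≈ 0.5909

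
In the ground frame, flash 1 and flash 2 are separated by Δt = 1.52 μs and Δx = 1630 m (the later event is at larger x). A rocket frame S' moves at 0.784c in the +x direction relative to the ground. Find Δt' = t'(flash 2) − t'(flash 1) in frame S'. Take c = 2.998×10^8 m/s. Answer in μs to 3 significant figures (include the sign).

Δt' ≈ -4.42 μs

γ = 1/√(1 − 0.784²) = 1.6109
Δt' = γ(Δt − vΔx/c²) = 1.6109 × (1.52 μs − 0.784×1630 m / (2.998×10^8 m/s))
= 1.6109 × (-2.7426 μs) = -4.42 μs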